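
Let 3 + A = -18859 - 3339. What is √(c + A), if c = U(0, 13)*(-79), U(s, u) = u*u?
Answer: 4*I*√2222 ≈ 188.55*I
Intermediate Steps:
U(s, u) = u²
A = -22201 (A = -3 + (-18859 - 3339) = -3 - 22198 = -22201)
c = -13351 (c = 13²*(-79) = 169*(-79) = -13351)
√(c + A) = √(-13351 - 22201) = √(-35552) = 4*I*√2222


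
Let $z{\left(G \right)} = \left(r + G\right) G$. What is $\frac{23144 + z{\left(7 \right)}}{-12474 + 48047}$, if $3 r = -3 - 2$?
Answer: $\frac{69544}{106719} \approx 0.65166$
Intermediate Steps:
$r = - \frac{5}{3}$ ($r = \frac{-3 - 2}{3} = \frac{1}{3} \left(-5\right) = - \frac{5}{3} \approx -1.6667$)
$z{\left(G \right)} = G \left(- \frac{5}{3} + G\right)$ ($z{\left(G \right)} = \left(- \frac{5}{3} + G\right) G = G \left(- \frac{5}{3} + G\right)$)
$\frac{23144 + z{\left(7 \right)}}{-12474 + 48047} = \frac{23144 + \frac{1}{3} \cdot 7 \left(-5 + 3 \cdot 7\right)}{-12474 + 48047} = \frac{23144 + \frac{1}{3} \cdot 7 \left(-5 + 21\right)}{35573} = \left(23144 + \frac{1}{3} \cdot 7 \cdot 16\right) \frac{1}{35573} = \left(23144 + \frac{112}{3}\right) \frac{1}{35573} = \frac{69544}{3} \cdot \frac{1}{35573} = \frac{69544}{106719}$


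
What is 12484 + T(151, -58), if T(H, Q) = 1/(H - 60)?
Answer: 1136045/91 ≈ 12484.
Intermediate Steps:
T(H, Q) = 1/(-60 + H)
12484 + T(151, -58) = 12484 + 1/(-60 + 151) = 12484 + 1/91 = 1136045/91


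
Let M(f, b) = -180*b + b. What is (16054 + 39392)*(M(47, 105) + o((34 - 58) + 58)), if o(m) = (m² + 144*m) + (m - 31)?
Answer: -706382040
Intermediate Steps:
M(f, b) = -179*b
o(m) = -31 + m² + 145*m (o(m) = (m² + 144*m) + (-31 + m) = -31 + m² + 145*m)
(16054 + 39392)*(M(47, 105) + o((34 - 58) + 58)) = (16054 + 39392)*(-179*105 + (-31 + ((34 - 58) + 58)² + 145*((34 - 58) + 58))) = 55446*(-18795 + (-31 + (-24 + 58)² + 145*(-24 + 58))) = 55446*(-18795 + (-31 + 34² + 145*34)) = 55446*(-18795 + (-31 + 1156 + 4930)) = 55446*(-18795 + 6055) = 55446*(-12740) = -706382040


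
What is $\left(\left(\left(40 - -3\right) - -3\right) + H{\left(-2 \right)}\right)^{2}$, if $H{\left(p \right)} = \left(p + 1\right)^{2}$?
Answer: $2209$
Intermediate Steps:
$H{\left(p \right)} = \left(1 + p\right)^{2}$
$\left(\left(\left(40 - -3\right) - -3\right) + H{\left(-2 \right)}\right)^{2} = \left(\left(\left(40 - -3\right) - -3\right) + \left(1 - 2\right)^{2}\right)^{2} = \left(\left(\left(40 + 3\right) + 3\right) + \left(-1\right)^{2}\right)^{2} = \left(\left(43 + 3\right) + 1\right)^{2} = \left(46 + 1\right)^{2} = 47^{2} = 2209$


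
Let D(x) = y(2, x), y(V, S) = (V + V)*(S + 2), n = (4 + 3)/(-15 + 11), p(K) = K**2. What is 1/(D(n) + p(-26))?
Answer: 1/677 ≈ 0.0014771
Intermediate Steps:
n = -7/4 (n = 7/(-4) = 7*(-1/4) = -7/4 ≈ -1.7500)
y(V, S) = 2*V*(2 + S) (y(V, S) = (2*V)*(2 + S) = 2*V*(2 + S))
D(x) = 8 + 4*x (D(x) = 2*2*(2 + x) = 8 + 4*x)
1/(D(n) + p(-26)) = 1/((8 + 4*(-7/4)) + (-26)**2) = 1/((8 - 7) + 676) = 1/(1 + 676) = 1/677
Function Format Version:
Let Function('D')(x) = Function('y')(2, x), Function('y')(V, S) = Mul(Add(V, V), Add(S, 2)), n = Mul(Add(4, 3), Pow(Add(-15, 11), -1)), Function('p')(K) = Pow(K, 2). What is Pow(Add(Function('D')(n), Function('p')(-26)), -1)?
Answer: Rational(1, 677) ≈ 0.0014771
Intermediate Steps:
n = Rational(-7, 4) (n = Mul(7, Pow(-4, -1)) = Mul(7, Rational(-1, 4)) = Rational(-7, 4) ≈ -1.7500)
Function('y')(V, S) = Mul(2, V, Add(2, S)) (Function('y')(V, S) = Mul(Mul(2, V), Add(2, S)) = Mul(2, V, Add(2, S)))
Function('D')(x) = Add(8, Mul(4, x)) (Function('D')(x) = Mul(2, 2, Add(2, x)) = Add(8, Mul(4, x)))
Pow(Add(Function('D')(n), Function('p')(-26)), -1) = Pow(Add(Add(8, Mul(4, Rational(-7, 4))), Pow(-26, 2)), -1) = Pow(Add(Add(8, -7), 676), -1) = Pow(Add(1, 676), -1) = Pow(677, -1) = Rational(1, 677)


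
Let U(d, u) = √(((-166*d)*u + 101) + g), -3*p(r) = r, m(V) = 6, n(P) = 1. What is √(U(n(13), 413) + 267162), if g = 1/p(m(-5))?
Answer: √(1068648 + 2*I*√273830)/2 ≈ 516.88 + 0.2531*I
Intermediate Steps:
p(r) = -r/3
g = -½ (g = 1/(-⅓*6) = 1/(-2) = -½ ≈ -0.50000)
U(d, u) = √(201/2 - 166*d*u) (U(d, u) = √(((-166*d)*u + 101) - ½) = √((-166*d*u + 101) - ½) = √((101 - 166*d*u) - ½) = √(201/2 - 166*d*u))
√(U(n(13), 413) + 267162) = √(√(402 - 664*1*413)/2 + 267162) = √(√(402 - 274232)/2 + 267162) = √(√(-273830)/2 + 267162) = √((I*√273830)/2 + 267162) = √(I*√273830/2 + 267162) = √(267162 + I*√273830/2)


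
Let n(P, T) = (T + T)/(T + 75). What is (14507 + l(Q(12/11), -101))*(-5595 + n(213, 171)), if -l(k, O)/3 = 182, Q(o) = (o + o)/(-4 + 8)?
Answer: -3201787818/41 ≈ -7.8092e+7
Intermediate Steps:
Q(o) = o/2 (Q(o) = (2*o)/4 = (2*o)*(1/4) = o/2)
l(k, O) = -546 (l(k, O) = -3*182 = -546)
n(P, T) = 2*T/(75 + T) (n(P, T) = (2*T)/(75 + T) = 2*T/(75 + T))
(14507 + l(Q(12/11), -101))*(-5595 + n(213, 171)) = (14507 - 546)*(-5595 + 2*171/(75 + 171)) = 13961*(-5595 + 2*171/246) = 13961*(-5595 + 2*171*(1/246)) = 13961*(-5595 + 57/41) = 13961*(-229338/41) = -3201787818/41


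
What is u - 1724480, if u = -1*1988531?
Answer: -3713011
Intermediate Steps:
u = -1988531
u - 1724480 = -1988531 - 1724480 = -3713011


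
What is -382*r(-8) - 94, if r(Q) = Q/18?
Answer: 682/9 ≈ 75.778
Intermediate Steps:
r(Q) = Q/18 (r(Q) = Q*(1/18) = Q/18)
-382*r(-8) - 94 = -191*(-8)/9 - 94 = -382*(-4/9) - 94 = 1528/9 - 94 = 682/9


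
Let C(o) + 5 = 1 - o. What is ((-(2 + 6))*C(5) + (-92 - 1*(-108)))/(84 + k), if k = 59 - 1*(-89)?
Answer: 11/29 ≈ 0.37931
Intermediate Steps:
C(o) = -4 - o (C(o) = -5 + (1 - o) = -4 - o)
k = 148 (k = 59 + 89 = 148)
((-(2 + 6))*C(5) + (-92 - 1*(-108)))/(84 + k) = ((-(2 + 6))*(-4 - 1*5) + (-92 - 1*(-108)))/(84 + 148) = ((-1*8)*(-4 - 5) + (-92 + 108))/232 = (-8*(-9) + 16)*(1/232) = (72 + 16)*(1/232) = 88*(1/232) = 11/29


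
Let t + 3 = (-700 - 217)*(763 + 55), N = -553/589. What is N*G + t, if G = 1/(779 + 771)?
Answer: -684812012103/912950 ≈ -7.5011e+5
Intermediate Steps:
N = -553/589 (N = -553*1/589 = -553/589 ≈ -0.93888)
t = -750109 (t = -3 + (-700 - 217)*(763 + 55) = -3 - 917*818 = -3 - 750106 = -750109)
G = 1/1550 ≈ 0.00064516
N*G + t = -553/589*1/1550 - 750109 = -553/912950 - 750109 = -684812012103/912950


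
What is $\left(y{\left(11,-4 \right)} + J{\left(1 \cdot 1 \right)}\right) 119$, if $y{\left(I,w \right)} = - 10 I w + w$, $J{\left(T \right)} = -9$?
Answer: $50813$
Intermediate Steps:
$y{\left(I,w \right)} = w - 10 I w$ ($y{\left(I,w \right)} = - 10 I w + w = w - 10 I w$)
$\left(y{\left(11,-4 \right)} + J{\left(1 \cdot 1 \right)}\right) 119 = \left(- 4 \left(1 - 110\right) - 9\right) 119 = \left(\left(-4\right) \left(-109\right) - 9\right) 119 = \left(436 - 9\right) 119 = 427 \cdot 119 = 50813$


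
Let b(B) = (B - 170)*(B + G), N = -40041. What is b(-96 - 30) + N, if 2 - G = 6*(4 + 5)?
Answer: 12647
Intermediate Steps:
G = -52 (G = 2 - 6*(4 + 5) = 2 - 6*9 = 2 - 1*54 = 2 - 54 = -52)
b(B) = (-170 + B)*(-52 + B) (b(B) = (B - 170)*(B - 52) = (-170 + B)*(-52 + B))
b(-96 - 30) + N = (8840 + (-96 - 30)² - 222*(-96 - 30)) - 40041 = (8840 + (-126)² - 222*(-126)) - 40041 = (8840 + 15876 + 27972) - 40041 = 52688 - 40041 = 12647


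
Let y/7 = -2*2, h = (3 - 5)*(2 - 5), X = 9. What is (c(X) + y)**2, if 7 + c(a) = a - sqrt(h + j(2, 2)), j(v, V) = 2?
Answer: 684 + 104*sqrt(2) ≈ 831.08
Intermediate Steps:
h = 6 (h = -2*(-3) = 6)
c(a) = -7 + a - 2*sqrt(2) (c(a) = -7 + (a - sqrt(6 + 2)) = -7 + (a - sqrt(8)) = -7 + (a - 2*sqrt(2)) = -7 + a - 2*sqrt(2))
y = -28 (y = 7*(-2*2) = 7*(-4) = -28)
(c(X) + y)**2 = ((-7 + 9 - 2*sqrt(2)) - 28)**2 = ((2 - 2*sqrt(2)) - 28)**2 = (-26 - 2*sqrt(2))**2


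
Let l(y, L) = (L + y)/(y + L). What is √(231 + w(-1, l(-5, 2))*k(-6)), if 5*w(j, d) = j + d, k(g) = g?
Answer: √231 ≈ 15.199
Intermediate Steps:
l(y, L) = 1 (l(y, L) = (L + y)/(L + y) = 1)
w(j, d) = d/5 + j/5 (w(j, d) = (j + d)/5 = (d + j)/5 = d/5 + j/5)
√(231 + w(-1, l(-5, 2))*k(-6)) = √(231 + ((⅕)*1 + (⅕)*(-1))*(-6)) = √(231 + (⅕ - ⅕)*(-6)) = √(231 + 0*(-6)) = √(231 + 0) = √231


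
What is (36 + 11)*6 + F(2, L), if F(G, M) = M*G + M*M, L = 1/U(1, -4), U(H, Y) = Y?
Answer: 4505/16 ≈ 281.56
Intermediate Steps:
L = -¼ (L = 1/(-4) = -¼ ≈ -0.25000)
F(G, M) = M² + G*M (F(G, M) = G*M + M² = M² + G*M)
(36 + 11)*6 + F(2, L) = (36 + 11)*6 - (2 - ¼)/4 = 47*6 - ¼*7/4 = 282 - 7/16 = 4505/16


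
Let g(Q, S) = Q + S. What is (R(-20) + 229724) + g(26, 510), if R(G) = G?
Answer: 230240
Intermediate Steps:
(R(-20) + 229724) + g(26, 510) = (-20 + 229724) + (26 + 510) = 229704 + 536 = 230240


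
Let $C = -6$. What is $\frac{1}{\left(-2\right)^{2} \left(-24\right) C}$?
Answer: $\frac{1}{576} \approx 0.0017361$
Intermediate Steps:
$\frac{1}{\left(-2\right)^{2} \left(-24\right) C} = \frac{1}{\left(-2\right)^{2} \left(-24\right) \left(-6\right)} = \frac{1}{4 \left(-24\right) \left(-6\right)} = \frac{1}{\left(-96\right) \left(-6\right)} = \frac{1}{576}$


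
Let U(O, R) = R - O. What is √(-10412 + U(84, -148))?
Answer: 2*I*√2661 ≈ 103.17*I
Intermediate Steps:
√(-10412 + U(84, -148)) = √(-10412 + (-148 - 1*84)) = √(-10412 + (-148 - 84)) = √(-10412 - 232) = √(-10644) = 2*I*√2661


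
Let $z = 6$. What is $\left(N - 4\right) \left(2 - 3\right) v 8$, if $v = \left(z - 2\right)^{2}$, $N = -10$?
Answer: $1792$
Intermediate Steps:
$v = 16$ ($v = \left(6 - 2\right)^{2} = 4^{2} = 16$)
$\left(N - 4\right) \left(2 - 3\right) v 8 = \left(-10 - 4\right) \left(2 - 3\right) 16 \cdot 8 = \left(-14\right) \left(-1\right) 16 \cdot 8 = 14 \cdot 16 \cdot 8 = 224 \cdot 8 = 1792$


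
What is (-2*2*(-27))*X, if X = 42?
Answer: 4536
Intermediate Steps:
(-2*2*(-27))*X = (-2*2*(-27))*42 = -4*(-27)*42 = 108*42 = 4536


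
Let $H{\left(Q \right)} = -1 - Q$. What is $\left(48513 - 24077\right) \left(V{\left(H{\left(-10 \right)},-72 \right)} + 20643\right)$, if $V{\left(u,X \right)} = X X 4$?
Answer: $1011137244$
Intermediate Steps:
$V{\left(u,X \right)} = 4 X^{2}$ ($V{\left(u,X \right)} = X 4 X = 4 X^{2}$)
$\left(48513 - 24077\right) \left(V{\left(H{\left(-10 \right)},-72 \right)} + 20643\right) = \left(48513 - 24077\right) \left(4 \left(-72\right)^{2} + 20643\right) = 24436 \left(4 \cdot 5184 + 20643\right) = 24436 \left(20736 + 20643\right) = 24436 \cdot 41379 = 1011137244$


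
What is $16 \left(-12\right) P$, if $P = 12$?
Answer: $-2304$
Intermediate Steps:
$16 \left(-12\right) P = 16 \left(-12\right) 12 = \left(-192\right) 12 = -2304$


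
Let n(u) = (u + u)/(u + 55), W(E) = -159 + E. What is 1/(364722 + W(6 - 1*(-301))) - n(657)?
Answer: -119859617/64946860 ≈ -1.8455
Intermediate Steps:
n(u) = 2*u/(55 + u) (n(u) = (2*u)/(55 + u) = 2*u/(55 + u))
1/(364722 + W(6 - 1*(-301))) - n(657) = 1/(364722 + (-159 + (6 - 1*(-301)))) - 2*657/(55 + 657) = 1/(364722 + (-159 + (6 + 301))) - 2*657/712 = 1/(364722 + (-159 + 307)) - 2*657/712 = 1/(364722 + 148) - 1*657/356 = 1/364870 - 657/356 = -119859617/64946860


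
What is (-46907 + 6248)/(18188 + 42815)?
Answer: -40659/61003 ≈ -0.66651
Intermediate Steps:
(-46907 + 6248)/(18188 + 42815) = -40659/61003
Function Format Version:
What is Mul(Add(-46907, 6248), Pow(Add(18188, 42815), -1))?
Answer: Rational(-40659, 61003) ≈ -0.66651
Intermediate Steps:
Mul(Add(-46907, 6248), Pow(Add(18188, 42815), -1)) = Mul(-40659, Pow(61003, -1)) = Mul(-40659, Rational(1, 61003)) = Rational(-40659, 61003)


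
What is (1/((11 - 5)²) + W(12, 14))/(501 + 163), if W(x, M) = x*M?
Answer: 6049/23904 ≈ 0.25305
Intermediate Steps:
W(x, M) = M*x
(1/((11 - 5)²) + W(12, 14))/(501 + 163) = (1/((11 - 5)²) + 14*12)/(501 + 163) = (1/(6²) + 168)/664 = (1/36 + 168)*(1/664) = (6049/36)*(1/664) = 6049/23904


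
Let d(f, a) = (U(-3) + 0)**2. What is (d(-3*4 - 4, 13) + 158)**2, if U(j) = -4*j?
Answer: 91204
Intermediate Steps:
d(f, a) = 144 (d(f, a) = (-4*(-3) + 0)**2 = (12 + 0)**2 = 12**2 = 144)
(d(-3*4 - 4, 13) + 158)**2 = (144 + 158)**2 = 302**2 = 91204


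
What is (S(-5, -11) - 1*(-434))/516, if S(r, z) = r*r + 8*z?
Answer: 371/516 ≈ 0.71899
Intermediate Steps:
S(r, z) = r² + 8*z
(S(-5, -11) - 1*(-434))/516 = (((-5)² + 8*(-11)) - 1*(-434))/516 = ((25 - 88) + 434)*(1/516) = (-63 + 434)*(1/516) = 371*(1/516) = 371/516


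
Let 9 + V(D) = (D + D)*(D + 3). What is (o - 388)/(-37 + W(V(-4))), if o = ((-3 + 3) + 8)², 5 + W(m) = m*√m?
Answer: 13608/1765 - 324*I/1765 ≈ 7.7099 - 0.18357*I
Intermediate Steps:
V(D) = -9 + 2*D*(3 + D) (V(D) = -9 + (D + D)*(D + 3) = -9 + (2*D)*(3 + D) = -9 + 2*D*(3 + D))
W(m) = -5 + m^(3/2) (W(m) = -5 + m*√m = -5 + m^(3/2))
o = 64 (o = (0 + 8)² = 8² = 64)
(o - 388)/(-37 + W(V(-4))) = (64 - 388)/(-37 + (-5 + (-9 + 2*(-4)² + 6*(-4))^(3/2))) = -324/(-37 + (-5 + (-9 + 2*16 - 24)^(3/2))) = -324/(-37 + (-5 + (-9 + 32 - 24)^(3/2))) = -324/(-37 + (-5 + (-1)^(3/2))) = -324/(-37 + (-5 - I)) = -324*(-42 + I)/1765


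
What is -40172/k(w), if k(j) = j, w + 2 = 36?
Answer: -20086/17 ≈ -1181.5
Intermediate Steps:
w = 34 (w = -2 + 36 = 34)
-40172/k(w) = -40172/34 = -40172*1/34 = -20086/17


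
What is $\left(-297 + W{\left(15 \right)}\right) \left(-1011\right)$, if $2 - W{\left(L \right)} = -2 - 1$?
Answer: $295212$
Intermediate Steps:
$W{\left(L \right)} = 5$ ($W{\left(L \right)} = 2 - \left(-2 - 1\right) = 2 - -3 = 2 + 3 = 5$)
$\left(-297 + W{\left(15 \right)}\right) \left(-1011\right) = \left(-297 + 5\right) \left(-1011\right) = \left(-292\right) \left(-1011\right) = 295212$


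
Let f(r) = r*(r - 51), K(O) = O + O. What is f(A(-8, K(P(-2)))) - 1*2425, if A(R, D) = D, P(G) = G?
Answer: -2205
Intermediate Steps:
K(O) = 2*O
f(r) = r*(-51 + r)
f(A(-8, K(P(-2)))) - 1*2425 = (2*(-2))*(-51 + 2*(-2)) - 1*2425 = -4*(-51 - 4) - 2425 = -4*(-55) - 2425 = 220 - 2425 = -2205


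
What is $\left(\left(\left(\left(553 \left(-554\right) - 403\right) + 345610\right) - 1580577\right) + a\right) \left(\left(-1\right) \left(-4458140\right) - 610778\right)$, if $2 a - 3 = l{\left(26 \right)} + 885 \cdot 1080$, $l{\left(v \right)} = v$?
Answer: $-4092891024435$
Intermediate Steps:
$a = \frac{955829}{2}$ ($a = \frac{3}{2} + \frac{26 + 885 \cdot 1080}{2} = \frac{3}{2} + \frac{26 + 955800}{2} = \frac{3}{2} + \frac{1}{2} \cdot 955826 = \frac{3}{2} + 477913 = \frac{955829}{2} \approx 4.7791 \cdot 10^{5}$)
$\left(\left(\left(\left(553 \left(-554\right) - 403\right) + 345610\right) - 1580577\right) + a\right) \left(\left(-1\right) \left(-4458140\right) - 610778\right) = \left(\left(\left(\left(553 \left(-554\right) - 403\right) + 345610\right) - 1580577\right) + \frac{955829}{2}\right) \left(\left(-1\right) \left(-4458140\right) - 610778\right) = \left(\left(\left(\left(-306362 - 403\right) + 345610\right) - 1580577\right) + \frac{955829}{2}\right) \left(4458140 - 610778\right) = \left(\left(\left(-306765 + 345610\right) - 1580577\right) + \frac{955829}{2}\right) 3847362 = \left(\left(38845 - 1580577\right) + \frac{955829}{2}\right) 3847362 = \left(-1541732 + \frac{955829}{2}\right) 3847362 = \left(- \frac{2127635}{2}\right) 3847362 = -4092891024435$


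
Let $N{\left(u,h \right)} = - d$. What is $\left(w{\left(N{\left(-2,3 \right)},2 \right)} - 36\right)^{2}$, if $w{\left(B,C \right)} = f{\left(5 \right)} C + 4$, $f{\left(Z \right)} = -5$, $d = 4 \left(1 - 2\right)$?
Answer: $1764$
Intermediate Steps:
$d = -4$ ($d = 4 \left(-1\right) = -4$)
$N{\left(u,h \right)} = 4$ ($N{\left(u,h \right)} = \left(-1\right) \left(-4\right) = 4$)
$w{\left(B,C \right)} = 4 - 5 C$ ($w{\left(B,C \right)} = - 5 C + 4 = 4 - 5 C$)
$\left(w{\left(N{\left(-2,3 \right)},2 \right)} - 36\right)^{2} = \left(\left(4 - 10\right) - 36\right)^{2} = \left(-6 - 36\right)^{2} = \left(-42\right)^{2} = 1764$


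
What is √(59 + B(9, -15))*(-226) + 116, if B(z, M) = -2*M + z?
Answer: 116 - 1582*√2 ≈ -2121.3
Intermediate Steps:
B(z, M) = z - 2*M
√(59 + B(9, -15))*(-226) + 116 = √(59 + (9 - 2*(-15)))*(-226) + 116 = √(59 + (9 + 30))*(-226) + 116 = √(59 + 39)*(-226) + 116 = √98*(-226) + 116 = (7*√2)*(-226) + 116 = -1582*√2 + 116 = 116 - 1582*√2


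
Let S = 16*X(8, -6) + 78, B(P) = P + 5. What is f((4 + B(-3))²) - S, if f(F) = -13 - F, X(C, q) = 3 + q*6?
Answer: 401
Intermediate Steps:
X(C, q) = 3 + 6*q
B(P) = 5 + P
S = -450 (S = 16*(3 + 6*(-6)) + 78 = 16*(3 - 36) + 78 = 16*(-33) + 78 = -528 + 78 = -450)
f((4 + B(-3))²) - S = (-13 - (4 + (5 - 3))²) - 1*(-450) = (-13 - (4 + 2)²) + 450 = (-13 - 1*6²) + 450 = (-13 - 1*36) + 450 = (-13 - 36) + 450 = -49 + 450 = 401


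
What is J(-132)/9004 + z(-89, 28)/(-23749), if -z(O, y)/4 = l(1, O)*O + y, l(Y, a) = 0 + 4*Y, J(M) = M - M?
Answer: -1312/23749 ≈ -0.055244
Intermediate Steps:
J(M) = 0
l(Y, a) = 4*Y
z(O, y) = -16*O - 4*y (z(O, y) = -4*((4*1)*O + y) = -4*(4*O + y) = -4*(y + 4*O) = -16*O - 4*y)
J(-132)/9004 + z(-89, 28)/(-23749) = 0/9004 + (-16*(-89) - 4*28)/(-23749) = 0*(1/9004) + (1424 - 112)*(-1/23749) = 0 + 1312*(-1/23749) = 0 - 1312/23749 = -1312/23749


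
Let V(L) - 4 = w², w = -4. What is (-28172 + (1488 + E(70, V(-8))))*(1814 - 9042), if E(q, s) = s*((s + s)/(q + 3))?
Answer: 14073870096/73 ≈ 1.9279e+8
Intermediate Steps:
V(L) = 20 (V(L) = 4 + (-4)² = 4 + 16 = 20)
E(q, s) = 2*s²/(3 + q) (E(q, s) = s*((2*s)/(3 + q)) = s*(2*s/(3 + q)) = 2*s²/(3 + q))
(-28172 + (1488 + E(70, V(-8))))*(1814 - 9042) = (-28172 + (1488 + 2*20²/(3 + 70)))*(1814 - 9042) = (-28172 + (1488 + 2*400/73))*(-7228) = (-28172 + (1488 + 2*400*(1/73)))*(-7228) = (-28172 + (1488 + 800/73))*(-7228) = (-28172 + 109424/73)*(-7228) = -1947132/73*(-7228) = 14073870096/73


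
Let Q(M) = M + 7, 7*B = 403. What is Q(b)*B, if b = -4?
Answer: 1209/7 ≈ 172.71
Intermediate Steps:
B = 403/7 (B = (1/7)*403 = 403/7 ≈ 57.571)
Q(M) = 7 + M
Q(b)*B = (7 - 4)*(403/7) = 3*(403/7) = 1209/7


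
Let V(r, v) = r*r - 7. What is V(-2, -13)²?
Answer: 9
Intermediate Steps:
V(r, v) = -7 + r² (V(r, v) = r² - 7 = -7 + r²)
V(-2, -13)² = (-7 + (-2)²)² = (-7 + 4)² = (-3)² = 9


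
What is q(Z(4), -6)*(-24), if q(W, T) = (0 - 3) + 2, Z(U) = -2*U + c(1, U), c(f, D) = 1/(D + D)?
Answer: 24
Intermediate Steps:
c(f, D) = 1/(2*D)
Z(U) = 1/(2*U) - 2*U (Z(U) = -2*U + 1/(2*U) = 1/(2*U) - 2*U)
q(W, T) = -1 (q(W, T) = -3 + 2 = -1)
q(Z(4), -6)*(-24) = -1*(-24) = 24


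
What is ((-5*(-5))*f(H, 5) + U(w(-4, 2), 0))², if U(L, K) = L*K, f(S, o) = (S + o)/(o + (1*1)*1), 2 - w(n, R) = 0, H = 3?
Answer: 10000/9 ≈ 1111.1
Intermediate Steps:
w(n, R) = 2 (w(n, R) = 2 - 1*0 = 2 + 0 = 2)
f(S, o) = (S + o)/(1 + o) (f(S, o) = (S + o)/(o + 1*1) = (S + o)/(o + 1) = (S + o)/(1 + o))
U(L, K) = K*L
((-5*(-5))*f(H, 5) + U(w(-4, 2), 0))² = ((-5*(-5))*((3 + 5)/(1 + 5)) + 0*2)² = (25*(8/6) + 0)² = (25*((⅙)*8) + 0)² = (25*(4/3) + 0)² = (100/3 + 0)² = (100/3)² = 10000/9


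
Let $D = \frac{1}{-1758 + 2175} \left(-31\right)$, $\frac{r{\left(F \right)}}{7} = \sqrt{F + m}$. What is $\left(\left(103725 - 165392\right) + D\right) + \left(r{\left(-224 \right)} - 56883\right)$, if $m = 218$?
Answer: $- \frac{49435381}{417} + 7 i \sqrt{6} \approx -1.1855 \cdot 10^{5} + 17.146 i$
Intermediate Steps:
$r{\left(F \right)} = 7 \sqrt{218 + F}$ ($r{\left(F \right)} = 7 \sqrt{F + 218} = 7 \sqrt{218 + F}$)
$D = - \frac{31}{417}$ ($D = \frac{1}{417} \left(-31\right) = - \frac{31}{417} \approx -0.074341$)
$\left(\left(103725 - 165392\right) + D\right) + \left(r{\left(-224 \right)} - 56883\right) = \left(\left(103725 - 165392\right) - \frac{31}{417}\right) - \left(56883 - 7 \sqrt{218 - 224}\right) = \left(\left(103725 - 165392\right) - \frac{31}{417}\right) - \left(56883 - 7 \sqrt{-6}\right) = \left(-61667 - \frac{31}{417}\right) - \left(56883 - 7 i \sqrt{6}\right) = - \frac{25715170}{417} - \left(56883 - 7 i \sqrt{6}\right) = - \frac{49435381}{417} + 7 i \sqrt{6}$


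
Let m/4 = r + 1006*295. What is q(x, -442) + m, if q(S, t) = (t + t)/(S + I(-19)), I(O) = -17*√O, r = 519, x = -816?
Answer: 2762411884/2323 - 52*I*√19/2323 ≈ 1.1892e+6 - 0.097573*I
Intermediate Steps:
m = 1189156 (m = 4*(519 + 1006*295) = 4*(519 + 296770) = 4*297289 = 1189156)
q(S, t) = 2*t/(S - 17*I*√19) (q(S, t) = (t + t)/(S - 17*I*√19) = (2*t)/(S - 17*I*√19) = 2*t/(S - 17*I*√19))
q(x, -442) + m = 2*(-442)/(-816 - 17*I*√19) + 1189156 = -884/(-816 - 17*I*√19) + 1189156 = 1189156 - 884/(-816 - 17*I*√19)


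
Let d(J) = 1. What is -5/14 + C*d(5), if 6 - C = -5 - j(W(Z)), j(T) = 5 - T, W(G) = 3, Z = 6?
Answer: 177/14 ≈ 12.643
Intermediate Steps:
C = 13 (C = 6 - (-5 - (5 - 1*3)) = 6 - (-5 - (5 - 3)) = 6 - (-5 - 1*2) = 6 - (-5 - 2) = 6 - 1*(-7) = 6 + 7 = 13)
-5/14 + C*d(5) = -5/14 + 13*1 = -5*1/14 + 13 = -5/14 + 13 = 177/14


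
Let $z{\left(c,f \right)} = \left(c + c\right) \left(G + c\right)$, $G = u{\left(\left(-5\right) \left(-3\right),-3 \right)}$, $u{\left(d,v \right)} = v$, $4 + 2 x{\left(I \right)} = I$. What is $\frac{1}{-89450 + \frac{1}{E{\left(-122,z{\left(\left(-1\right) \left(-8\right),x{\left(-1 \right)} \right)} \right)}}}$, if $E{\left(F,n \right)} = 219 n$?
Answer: $- \frac{17520}{1567163999} \approx -1.1179 \cdot 10^{-5}$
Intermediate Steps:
$x{\left(I \right)} = -2 + \frac{I}{2}$
$G = -3$
$z{\left(c,f \right)} = 2 c \left(-3 + c\right)$ ($z{\left(c,f \right)} = \left(c + c\right) \left(-3 + c\right) = 2 c \left(-3 + c\right)$)
$\frac{1}{-89450 + \frac{1}{E{\left(-122,z{\left(\left(-1\right) \left(-8\right),x{\left(-1 \right)} \right)} \right)}}} = \frac{1}{-89450 + \frac{1}{219 \cdot 2 \left(\left(-1\right) \left(-8\right)\right) \left(-3 - -8\right)}} = \frac{1}{-89450 + \frac{1}{219 \cdot 2 \cdot 8 \left(-3 + 8\right)}} = \frac{1}{-89450 + \frac{1}{219 \cdot 2 \cdot 8 \cdot 5}} = \frac{1}{-89450 + \frac{1}{219 \cdot 80}} = \frac{1}{-89450 + \frac{1}{17520}} = \frac{1}{- \frac{1567163999}{17520}} = - \frac{17520}{1567163999}$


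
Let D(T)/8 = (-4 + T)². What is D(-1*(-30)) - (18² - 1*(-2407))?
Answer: 2677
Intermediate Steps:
D(T) = 8*(-4 + T)²
D(-1*(-30)) - (18² - 1*(-2407)) = 8*(-4 - 1*(-30))² - (18² - 1*(-2407)) = 8*(-4 + 30)² - (324 + 2407) = 8*26² - 1*2731 = 8*676 - 2731 = 5408 - 2731 = 2677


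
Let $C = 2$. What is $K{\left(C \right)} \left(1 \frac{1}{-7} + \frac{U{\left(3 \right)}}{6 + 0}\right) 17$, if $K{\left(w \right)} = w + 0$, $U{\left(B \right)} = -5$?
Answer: $- \frac{697}{21} \approx -33.19$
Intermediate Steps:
$K{\left(w \right)} = w$
$K{\left(C \right)} \left(1 \frac{1}{-7} + \frac{U{\left(3 \right)}}{6 + 0}\right) 17 = 2 \left(1 \frac{1}{-7} - \frac{5}{6 + 0}\right) 17 = 2 \left(1 \left(- \frac{1}{7}\right) - \frac{5}{6}\right) 17 = 2 \left(- \frac{1}{7} - \frac{5}{6}\right) 17 = 2 \left(- \frac{41}{42}\right) 17 = \left(- \frac{41}{21}\right) 17 = - \frac{697}{21}$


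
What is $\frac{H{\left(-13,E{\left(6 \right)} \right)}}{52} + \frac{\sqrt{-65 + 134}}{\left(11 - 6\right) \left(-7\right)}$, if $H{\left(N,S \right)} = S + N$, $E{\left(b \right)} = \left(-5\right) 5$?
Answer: $- \frac{19}{26} - \frac{\sqrt{69}}{35} \approx -0.9681$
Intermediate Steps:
$E{\left(b \right)} = -25$
$H{\left(N,S \right)} = N + S$
$\frac{H{\left(-13,E{\left(6 \right)} \right)}}{52} + \frac{\sqrt{-65 + 134}}{\left(11 - 6\right) \left(-7\right)} = \frac{-13 - 25}{52} + \frac{\sqrt{-65 + 134}}{\left(11 - 6\right) \left(-7\right)} = \left(-38\right) \frac{1}{52} + \frac{\sqrt{69}}{5 \left(-7\right)} = - \frac{19}{26} + \frac{\sqrt{69}}{-35} = - \frac{19}{26} + \sqrt{69} \left(- \frac{1}{35}\right) = - \frac{19}{26} - \frac{\sqrt{69}}{35}$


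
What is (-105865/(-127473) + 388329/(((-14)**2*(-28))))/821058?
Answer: -48920475497/574389042669792 ≈ -8.5170e-5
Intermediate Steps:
(-105865/(-127473) + 388329/(((-14)**2*(-28))))/821058 = (-105865*(-1/127473) + 388329/((196*(-28))))*(1/821058) = (105865/127473 + 388329/(-5488))*(1/821058) = (105865/127473 + 388329*(-1/5488))*(1/821058) = (105865/127473 - 388329/5488)*(1/821058) = -48920475497/699571824*1/821058 = -48920475497/574389042669792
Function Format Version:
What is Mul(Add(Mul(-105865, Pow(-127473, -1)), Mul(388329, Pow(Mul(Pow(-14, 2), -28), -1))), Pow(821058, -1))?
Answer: Rational(-48920475497, 574389042669792) ≈ -8.5170e-5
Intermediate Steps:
Mul(Add(Mul(-105865, Pow(-127473, -1)), Mul(388329, Pow(Mul(Pow(-14, 2), -28), -1))), Pow(821058, -1)) = Mul(Add(Mul(-105865, Rational(-1, 127473)), Mul(388329, Pow(Mul(196, -28), -1))), Rational(1, 821058)) = Mul(Add(Rational(105865, 127473), Mul(388329, Pow(-5488, -1))), Rational(1, 821058)) = Mul(Add(Rational(105865, 127473), Mul(388329, Rational(-1, 5488))), Rational(1, 821058)) = Mul(Add(Rational(105865, 127473), Rational(-388329, 5488)), Rational(1, 821058)) = Mul(Rational(-48920475497, 699571824), Rational(1, 821058)) = Rational(-48920475497, 574389042669792)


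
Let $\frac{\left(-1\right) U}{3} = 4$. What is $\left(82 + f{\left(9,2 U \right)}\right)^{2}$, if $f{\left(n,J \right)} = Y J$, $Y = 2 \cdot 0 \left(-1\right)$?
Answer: $6724$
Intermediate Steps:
$U = -12$ ($U = \left(-3\right) 4 = -12$)
$Y = 0$ ($Y = 0 \left(-1\right) = 0$)
$f{\left(n,J \right)} = 0$ ($f{\left(n,J \right)} = 0 J = 0$)
$\left(82 + f{\left(9,2 U \right)}\right)^{2} = \left(82 + 0\right)^{2} = 82^{2} = 6724$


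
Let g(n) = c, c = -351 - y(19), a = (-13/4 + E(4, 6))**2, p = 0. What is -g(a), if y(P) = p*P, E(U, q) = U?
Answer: 351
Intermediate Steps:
y(P) = 0 (y(P) = 0*P = 0)
a = 9/16 (a = (-13/4 + 4)**2 = (3/4)**2 = 9/16 ≈ 0.56250)
c = -351 (c = -351 - 1*0 = -351 + 0 = -351)
g(n) = -351
-g(a) = -1*(-351) = 351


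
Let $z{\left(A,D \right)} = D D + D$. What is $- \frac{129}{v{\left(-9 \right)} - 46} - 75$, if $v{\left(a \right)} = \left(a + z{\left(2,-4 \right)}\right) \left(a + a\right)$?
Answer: $- \frac{7371}{100} \approx -73.71$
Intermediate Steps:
$z{\left(A,D \right)} = D + D^{2}$ ($z{\left(A,D \right)} = D^{2} + D = D + D^{2}$)
$v{\left(a \right)} = 2 a \left(12 + a\right)$ ($v{\left(a \right)} = \left(a - 4 \left(1 - 4\right)\right) \left(a + a\right) = \left(a - -12\right) 2 a = \left(a + 12\right) 2 a = \left(12 + a\right) 2 a = 2 a \left(12 + a\right)$)
$- \frac{129}{v{\left(-9 \right)} - 46} - 75 = - \frac{129}{2 \left(-9\right) \left(12 - 9\right) - 46} - 75 = - \frac{129}{2 \left(-9\right) 3 - 46} - 75 = - \frac{129}{-54 - 46} - 75 = - \frac{129}{-100} - 75 = \left(-129\right) \left(- \frac{1}{100}\right) - 75 = \frac{129}{100} - 75 = - \frac{7371}{100}$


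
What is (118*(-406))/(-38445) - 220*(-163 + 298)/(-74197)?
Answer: 4696446376/2852503665 ≈ 1.6464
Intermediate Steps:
(118*(-406))/(-38445) - 220*(-163 + 298)/(-74197) = -47908*(-1/38445) - 220*135*(-1/74197) = 47908/38445 - 29700*(-1/74197) = 47908/38445 + 29700/74197 = 4696446376/2852503665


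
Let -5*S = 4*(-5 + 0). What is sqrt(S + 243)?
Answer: sqrt(247) ≈ 15.716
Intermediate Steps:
S = 4 (S = -4*(-5 + 0)/5 = -4*(-5)/5 = -1/5*(-20) = 4)
sqrt(S + 243) = sqrt(4 + 243) = sqrt(247)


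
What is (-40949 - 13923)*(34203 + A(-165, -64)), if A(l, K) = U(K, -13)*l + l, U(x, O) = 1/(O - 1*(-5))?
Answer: -1868864871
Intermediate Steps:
U(x, O) = 1/(5 + O) (U(x, O) = 1/(O + 5) = 1/(5 + O))
A(l, K) = 7*l/8 (A(l, K) = l/(5 - 13) + l = l/(-8) + l = -l/8 + l = 7*l/8)
(-40949 - 13923)*(34203 + A(-165, -64)) = (-40949 - 13923)*(34203 + (7/8)*(-165)) = -54872*(34203 - 1155/8) = -54872*272469/8 = -1868864871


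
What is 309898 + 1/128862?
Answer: 39934076077/128862 ≈ 3.0990e+5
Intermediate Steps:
309898 + 1/128862 = 39934076077/128862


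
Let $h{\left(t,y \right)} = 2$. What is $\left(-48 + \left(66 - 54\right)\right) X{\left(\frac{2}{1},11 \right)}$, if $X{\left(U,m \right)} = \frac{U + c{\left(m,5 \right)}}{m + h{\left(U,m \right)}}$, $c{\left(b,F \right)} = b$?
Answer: $-36$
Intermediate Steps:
$X{\left(U,m \right)} = \frac{U + m}{2 + m}$ ($X{\left(U,m \right)} = \frac{U + m}{m + 2} = \frac{U + m}{2 + m}$)
$\left(-48 + \left(66 - 54\right)\right) X{\left(\frac{2}{1},11 \right)} = \left(-48 + \left(66 - 54\right)\right) \frac{\frac{2}{1} + 11}{2 + 11} = \left(-48 + 12\right) \frac{2 \cdot 1 + 11}{13} = - 36 \frac{2 + 11}{13} = - 36 \cdot \frac{1}{13} \cdot 13 = \left(-36\right) 1 = -36$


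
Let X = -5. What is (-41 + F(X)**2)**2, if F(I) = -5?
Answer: 256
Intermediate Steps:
(-41 + F(X)**2)**2 = (-41 + (-5)**2)**2 = (-41 + 25)**2 = (-16)**2 = 256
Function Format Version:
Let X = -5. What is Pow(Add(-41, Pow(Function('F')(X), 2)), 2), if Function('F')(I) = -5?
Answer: 256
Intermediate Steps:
Pow(Add(-41, Pow(Function('F')(X), 2)), 2) = Pow(Add(-41, Pow(-5, 2)), 2) = Pow(Add(-41, 25), 2) = Pow(-16, 2) = 256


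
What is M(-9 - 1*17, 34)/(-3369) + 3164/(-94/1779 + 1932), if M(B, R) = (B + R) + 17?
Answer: 9438677807/5789515323 ≈ 1.6303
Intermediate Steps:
M(B, R) = 17 + B + R
M(-9 - 1*17, 34)/(-3369) + 3164/(-94/1779 + 1932) = (17 + (-9 - 1*17) + 34)/(-3369) + 3164/(-94/1779 + 1932) = (17 + (-9 - 17) + 34)*(-1/3369) + 3164/(-94*1/1779 + 1932) = (17 - 26 + 34)*(-1/3369) + 3164/(-94/1779 + 1932) = 25*(-1/3369) + 3164/(3436934/1779) = -25/3369 + 3164*(1779/3436934) = -25/3369 + 2814378/1718467 = 9438677807/5789515323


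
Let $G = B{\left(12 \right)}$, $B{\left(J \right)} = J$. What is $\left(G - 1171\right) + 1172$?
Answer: $13$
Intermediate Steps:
$G = 12$
$\left(G - 1171\right) + 1172 = \left(12 - 1171\right) + 1172 = -1159 + 1172 = 13$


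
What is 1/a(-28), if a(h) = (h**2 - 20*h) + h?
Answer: 1/1316 ≈ 0.00075988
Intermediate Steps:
a(h) = h**2 - 19*h
1/a(-28) = 1/(-28*(-19 - 28)) = 1/(-28*(-47)) = 1/1316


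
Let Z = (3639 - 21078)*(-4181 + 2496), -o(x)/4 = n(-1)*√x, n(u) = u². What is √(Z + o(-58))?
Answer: √(29384715 - 4*I*√58) ≈ 5420.8 - 0.e-3*I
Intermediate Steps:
o(x) = -4*√x (o(x) = -4*(-1)²*√x = -4*√x)
Z = 29384715 (Z = -17439*(-1685) = 29384715)
√(Z + o(-58)) = √(29384715 - 4*I*√58)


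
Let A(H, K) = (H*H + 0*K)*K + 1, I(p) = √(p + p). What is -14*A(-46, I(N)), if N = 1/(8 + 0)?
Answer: -14826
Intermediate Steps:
N = ⅛ (N = 1/8 = ⅛ ≈ 0.12500)
I(p) = √2*√p (I(p) = √(2*p) = √2*√p)
A(H, K) = 1 + K*H² (A(H, K) = (H² + 0)*K + 1 = H²*K + 1 = K*H² + 1 = 1 + K*H²)
-14*A(-46, I(N)) = -14*(1 + (√2*√(⅛))*(-46)²) = -14*(1 + (√2*(√2/4))*2116) = -14*(1 + (½)*2116) = -14*(1 + 1058) = -14*1059 = -14826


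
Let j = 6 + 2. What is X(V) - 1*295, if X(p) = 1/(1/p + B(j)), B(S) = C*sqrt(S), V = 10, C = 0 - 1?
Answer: -235715/799 - 200*sqrt(2)/799 ≈ -295.37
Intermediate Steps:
j = 8
C = -1
B(S) = -sqrt(S)
X(p) = 1/(1/p - 2*sqrt(2)) (X(p) = 1/(1/p - sqrt(8)) = 1/(1/p - 2*sqrt(2)))
X(V) - 1*295 = 10/(1 - 2*10*sqrt(2)) - 1*295 = 10/(1 - 20*sqrt(2)) - 295 = -295 + 10/(1 - 20*sqrt(2))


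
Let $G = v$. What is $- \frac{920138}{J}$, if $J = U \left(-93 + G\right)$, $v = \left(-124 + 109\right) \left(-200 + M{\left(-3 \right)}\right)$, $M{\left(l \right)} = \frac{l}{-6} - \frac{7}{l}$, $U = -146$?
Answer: $\frac{920138}{418217} \approx 2.2001$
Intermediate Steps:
$M{\left(l \right)} = - \frac{7}{l} - \frac{l}{6}$ ($M{\left(l \right)} = l \left(- \frac{1}{6}\right) - \frac{7}{l} = - \frac{l}{6} - \frac{7}{l} = - \frac{7}{l} - \frac{l}{6}$)
$v = \frac{5915}{2}$ ($v = \left(-124 + 109\right) \left(-200 - \left(- \frac{1}{2} + \frac{7}{-3}\right)\right) = - 15 \left(-200 + \left(\left(-7\right) \left(- \frac{1}{3}\right) + \frac{1}{2}\right)\right) = - 15 \left(-200 + \left(\frac{7}{3} + \frac{1}{2}\right)\right) = - 15 \left(-200 + \frac{17}{6}\right) = \left(-15\right) \left(- \frac{1183}{6}\right) = \frac{5915}{2} \approx 2957.5$)
$G = \frac{5915}{2} \approx 2957.5$
$J = -418217$ ($J = - 146 \left(-93 + \frac{5915}{2}\right) = \left(-146\right) \frac{5729}{2} = -418217$)
$- \frac{920138}{J} = - \frac{920138}{-418217} = \left(-920138\right) \left(- \frac{1}{418217}\right) = \frac{920138}{418217}$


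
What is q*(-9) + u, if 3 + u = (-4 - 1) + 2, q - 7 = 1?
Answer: -78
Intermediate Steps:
q = 8 (q = 7 + 1 = 8)
u = -6 (u = -3 + ((-4 - 1) + 2) = -3 + (-5 + 2) = -3 - 3 = -6)
q*(-9) + u = 8*(-9) - 6 = -72 - 6 = -78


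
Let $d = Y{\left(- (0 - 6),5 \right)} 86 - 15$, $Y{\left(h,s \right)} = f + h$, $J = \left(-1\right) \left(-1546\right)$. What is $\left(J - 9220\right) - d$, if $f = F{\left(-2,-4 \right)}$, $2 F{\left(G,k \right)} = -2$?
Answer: $-8089$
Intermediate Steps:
$F{\left(G,k \right)} = -1$ ($F{\left(G,k \right)} = \frac{1}{2} \left(-2\right) = -1$)
$J = 1546$
$f = -1$
$Y{\left(h,s \right)} = -1 + h$
$d = 415$ ($d = \left(-1 - \left(0 - 6\right)\right) 86 - 15 = \left(-1 - -6\right) 86 - 15 = \left(-1 + 6\right) 86 - 15 = 5 \cdot 86 - 15 = 430 - 15 = 415$)
$\left(J - 9220\right) - d = \left(1546 - 9220\right) - 415 = -7674 - 415 = -8089$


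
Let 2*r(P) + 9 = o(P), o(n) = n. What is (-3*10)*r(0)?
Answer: 135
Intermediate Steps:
r(P) = -9/2 + P/2
(-3*10)*r(0) = (-3*10)*(-9/2 + (½)*0) = -30*(-9/2 + 0) = -30*(-9/2) = 135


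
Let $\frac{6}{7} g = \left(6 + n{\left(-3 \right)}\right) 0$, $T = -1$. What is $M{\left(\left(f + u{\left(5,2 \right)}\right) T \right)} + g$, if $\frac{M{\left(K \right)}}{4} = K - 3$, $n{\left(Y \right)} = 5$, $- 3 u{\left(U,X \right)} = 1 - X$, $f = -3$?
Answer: $- \frac{4}{3} \approx -1.3333$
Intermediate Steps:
$u{\left(U,X \right)} = - \frac{1}{3} + \frac{X}{3}$ ($u{\left(U,X \right)} = - \frac{1 - X}{3} = - \frac{1}{3} + \frac{X}{3}$)
$M{\left(K \right)} = -12 + 4 K$ ($M{\left(K \right)} = 4 \left(K - 3\right) = 4 \left(-3 + K\right) = -12 + 4 K$)
$g = 0$ ($g = \frac{7 \left(6 + 5\right) 0}{6} = \frac{7 \cdot 11 \cdot 0}{6} = \frac{7}{6} \cdot 0 = 0$)
$M{\left(\left(f + u{\left(5,2 \right)}\right) T \right)} + g = \left(-12 + 4 \left(-3 + \left(- \frac{1}{3} + \frac{1}{3} \cdot 2\right)\right) \left(-1\right)\right) + 0 = \left(-12 + 4 \left(-3 + \left(- \frac{1}{3} + \frac{2}{3}\right)\right) \left(-1\right)\right) + 0 = \left(-12 + 4 \left(-3 + \frac{1}{3}\right) \left(-1\right)\right) + 0 = \left(-12 + 4 \left(\left(- \frac{8}{3}\right) \left(-1\right)\right)\right) + 0 = \left(-12 + 4 \cdot \frac{8}{3}\right) + 0 = \left(-12 + \frac{32}{3}\right) + 0 = - \frac{4}{3} + 0 = - \frac{4}{3}$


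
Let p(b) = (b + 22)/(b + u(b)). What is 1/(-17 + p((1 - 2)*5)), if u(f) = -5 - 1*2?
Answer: -12/221 ≈ -0.054299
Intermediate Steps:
u(f) = -7 (u(f) = -5 - 2 = -7)
p(b) = (22 + b)/(-7 + b) (p(b) = (b + 22)/(b - 7) = (22 + b)/(-7 + b))
1/(-17 + p((1 - 2)*5)) = 1/(-17 + (22 + (1 - 2)*5)/(-7 + (1 - 2)*5)) = 1/(-17 + (22 - 1*5)/(-7 - 1*5)) = 1/(-17 + (22 - 5)/(-7 - 5)) = 1/(-17 + 17/(-12)) = 1/(-17 - 1/12*17) = 1/(-17 - 17/12) = 1/(-221/12) = -12/221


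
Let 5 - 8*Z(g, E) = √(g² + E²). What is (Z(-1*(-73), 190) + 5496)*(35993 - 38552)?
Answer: -112526907/8 + 2559*√41429/8 ≈ -1.4001e+7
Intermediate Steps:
Z(g, E) = 5/8 - √(E² + g²)/8 (Z(g, E) = 5/8 - √(g² + E²)/8 = 5/8 - √(E² + g²)/8)
(Z(-1*(-73), 190) + 5496)*(35993 - 38552) = ((5/8 - √(190² + (-1*(-73))²)/8) + 5496)*(35993 - 38552) = ((5/8 - √(36100 + 73²)/8) + 5496)*(-2559) = ((5/8 - √(36100 + 5329)/8) + 5496)*(-2559) = ((5/8 - √41429/8) + 5496)*(-2559) = (43973/8 - √41429/8)*(-2559) = -112526907/8 + 2559*√41429/8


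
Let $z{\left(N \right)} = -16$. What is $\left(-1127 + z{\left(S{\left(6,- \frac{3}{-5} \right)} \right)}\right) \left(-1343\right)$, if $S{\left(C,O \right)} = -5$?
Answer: $1535049$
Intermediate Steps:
$\left(-1127 + z{\left(S{\left(6,- \frac{3}{-5} \right)} \right)}\right) \left(-1343\right) = \left(-1127 - 16\right) \left(-1343\right) = \left(-1143\right) \left(-1343\right) = 1535049$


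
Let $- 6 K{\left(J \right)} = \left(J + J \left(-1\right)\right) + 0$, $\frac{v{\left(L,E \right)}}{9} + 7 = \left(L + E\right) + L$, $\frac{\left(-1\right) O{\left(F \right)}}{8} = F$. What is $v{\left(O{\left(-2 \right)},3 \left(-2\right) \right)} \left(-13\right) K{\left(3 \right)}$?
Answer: $0$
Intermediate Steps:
$O{\left(F \right)} = - 8 F$
$v{\left(L,E \right)} = -63 + 9 E + 18 L$ ($v{\left(L,E \right)} = -63 + 9 \left(\left(L + E\right) + L\right) = -63 + 9 \left(\left(E + L\right) + L\right) = -63 + 9 \left(E + 2 L\right) = -63 + \left(9 E + 18 L\right) = -63 + 9 E + 18 L$)
$K{\left(J \right)} = 0$ ($K{\left(J \right)} = - \frac{\left(J + J \left(-1\right)\right) + 0}{6} = - \frac{\left(J - J\right) + 0}{6} = - \frac{0 + 0}{6} = \left(- \frac{1}{6}\right) 0 = 0$)
$v{\left(O{\left(-2 \right)},3 \left(-2\right) \right)} \left(-13\right) K{\left(3 \right)} = \left(-63 + 9 \cdot 3 \left(-2\right) + 18 \left(\left(-8\right) \left(-2\right)\right)\right) \left(-13\right) 0 = \left(-63 + 9 \left(-6\right) + 18 \cdot 16\right) \left(-13\right) 0 = \left(-63 - 54 + 288\right) \left(-13\right) 0 = 171 \left(-13\right) 0 = \left(-2223\right) 0 = 0$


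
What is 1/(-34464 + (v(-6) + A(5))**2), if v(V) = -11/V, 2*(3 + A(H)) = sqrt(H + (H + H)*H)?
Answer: -2232288/76899836429 + 378*sqrt(55)/384499182145 ≈ -2.9021e-5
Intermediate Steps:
A(H) = -3 + sqrt(H + 2*H**2)/2 (A(H) = -3 + sqrt(H + (H + H)*H)/2 = -3 + sqrt(H + (2*H)*H)/2 = -3 + sqrt(H + 2*H**2)/2)
1/(-34464 + (v(-6) + A(5))**2) = 1/(-34464 + (-11/(-6) + (-3 + sqrt(5*(1 + 2*5))/2))**2) = 1/(-34464 + (-11*(-1/6) + (-3 + sqrt(5*(1 + 10))/2))**2) = 1/(-34464 + (11/6 + (-3 + sqrt(5*11)/2))**2) = 1/(-34464 + (11/6 + (-3 + sqrt(55)/2))**2) = 1/(-34464 + (-7/6 + sqrt(55)/2)**2)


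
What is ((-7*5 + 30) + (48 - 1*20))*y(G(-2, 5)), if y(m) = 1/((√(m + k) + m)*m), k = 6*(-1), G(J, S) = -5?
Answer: 23/36 + 23*I*√11/180 ≈ 0.63889 + 0.42379*I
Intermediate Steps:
k = -6
y(m) = 1/(m*(m + √(-6 + m))) (y(m) = 1/((√(m - 6) + m)*m) = 1/((√(-6 + m) + m)*m) = 1/((m + √(-6 + m))*m) = 1/(m*(m + √(-6 + m))))
((-7*5 + 30) + (48 - 1*20))*y(G(-2, 5)) = ((-7*5 + 30) + (48 - 1*20))*(1/((-5)*(-5 + √(-6 - 5)))) = ((-35 + 30) + (48 - 20))*(-1/(5*(-5 + √(-11)))) = (-5 + 28)*(-1/(5*(-5 + I*√11))) = 23*(-1/(5*(-5 + I*√11))) = -23/(5*(-5 + I*√11))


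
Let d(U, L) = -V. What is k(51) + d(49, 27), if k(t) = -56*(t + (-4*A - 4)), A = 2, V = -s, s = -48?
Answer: -2232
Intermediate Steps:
V = 48 (V = -1*(-48) = 48)
d(U, L) = -48 (d(U, L) = -1*48 = -48)
k(t) = 672 - 56*t (k(t) = -56*(t + (-4*2 - 4)) = -56*(t + (-8 - 4)) = -56*(t - 12) = -56*(-12 + t) = 672 - 56*t)
k(51) + d(49, 27) = (672 - 56*51) - 48 = (672 - 2856) - 48 = -2184 - 48 = -2232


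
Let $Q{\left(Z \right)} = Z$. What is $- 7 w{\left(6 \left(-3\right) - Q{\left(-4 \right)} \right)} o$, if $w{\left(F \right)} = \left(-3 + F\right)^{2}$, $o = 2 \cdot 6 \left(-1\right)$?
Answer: $24276$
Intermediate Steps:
$o = -12$ ($o = 12 \left(-1\right) = -12$)
$- 7 w{\left(6 \left(-3\right) - Q{\left(-4 \right)} \right)} o = - 7 \left(-3 + \left(6 \left(-3\right) - -4\right)\right)^{2} \left(-12\right) = - 7 \left(-3 + \left(-18 + 4\right)\right)^{2} \left(-12\right) = - 7 \left(-3 - 14\right)^{2} \left(-12\right) = - 7 \left(-17\right)^{2} \left(-12\right) = \left(-7\right) 289 \left(-12\right) = \left(-2023\right) \left(-12\right) = 24276$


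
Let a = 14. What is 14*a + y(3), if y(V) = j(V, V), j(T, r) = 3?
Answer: 199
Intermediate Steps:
y(V) = 3
14*a + y(3) = 14*14 + 3 = 196 + 3 = 199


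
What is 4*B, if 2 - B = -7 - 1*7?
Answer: 64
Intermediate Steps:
B = 16 (B = 2 - (-7 - 1*7) = 2 - (-7 - 7) = 2 - 1*(-14) = 2 + 14 = 16)
4*B = 4*16 = 64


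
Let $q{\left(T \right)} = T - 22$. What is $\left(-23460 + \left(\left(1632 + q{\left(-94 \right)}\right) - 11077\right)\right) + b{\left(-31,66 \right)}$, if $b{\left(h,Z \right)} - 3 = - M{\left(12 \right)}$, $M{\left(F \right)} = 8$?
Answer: $-33026$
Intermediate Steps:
$q{\left(T \right)} = -22 + T$ ($q{\left(T \right)} = T - 22 = -22 + T$)
$b{\left(h,Z \right)} = -5$ ($b{\left(h,Z \right)} = 3 - 8 = -5$)
$\left(-23460 + \left(\left(1632 + q{\left(-94 \right)}\right) - 11077\right)\right) + b{\left(-31,66 \right)} = \left(-23460 + \left(\left(1632 - 116\right) - 11077\right)\right) - 5 = \left(-23460 + \left(1516 - 11077\right)\right) - 5 = \left(-23460 - 9561\right) - 5 = -33021 - 5 = -33026$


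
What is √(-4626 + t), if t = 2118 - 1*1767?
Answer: 15*I*√19 ≈ 65.384*I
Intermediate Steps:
t = 351 (t = 2118 - 1767 = 351)
√(-4626 + t) = √(-4626 + 351) = √(-4275) = 15*I*√19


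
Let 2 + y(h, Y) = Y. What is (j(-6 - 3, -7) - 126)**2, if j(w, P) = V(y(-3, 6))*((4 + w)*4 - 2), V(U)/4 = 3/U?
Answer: 36864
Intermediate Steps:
y(h, Y) = -2 + Y
V(U) = 12/U (V(U) = 4*(3/U) = 12/U)
j(w, P) = 42 + 12*w (j(w, P) = (12/(-2 + 6))*((4 + w)*4 - 2) = (12/4)*((16 + 4*w) - 2) = (12*(1/4))*(14 + 4*w) = 3*(14 + 4*w) = 42 + 12*w)
(j(-6 - 3, -7) - 126)**2 = ((42 + 12*(-6 - 3)) - 126)**2 = ((42 + 12*(-9)) - 126)**2 = ((42 - 108) - 126)**2 = (-66 - 126)**2 = (-192)**2 = 36864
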